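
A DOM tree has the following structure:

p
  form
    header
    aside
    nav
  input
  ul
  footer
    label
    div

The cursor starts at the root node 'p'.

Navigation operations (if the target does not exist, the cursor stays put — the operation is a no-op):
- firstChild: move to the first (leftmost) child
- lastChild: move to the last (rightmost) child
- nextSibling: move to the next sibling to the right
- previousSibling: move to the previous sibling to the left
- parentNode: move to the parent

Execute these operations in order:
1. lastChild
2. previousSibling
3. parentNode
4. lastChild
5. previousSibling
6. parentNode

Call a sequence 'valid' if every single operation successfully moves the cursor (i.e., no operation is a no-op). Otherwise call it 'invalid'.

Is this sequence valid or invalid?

Answer: valid

Derivation:
After 1 (lastChild): footer
After 2 (previousSibling): ul
After 3 (parentNode): p
After 4 (lastChild): footer
After 5 (previousSibling): ul
After 6 (parentNode): p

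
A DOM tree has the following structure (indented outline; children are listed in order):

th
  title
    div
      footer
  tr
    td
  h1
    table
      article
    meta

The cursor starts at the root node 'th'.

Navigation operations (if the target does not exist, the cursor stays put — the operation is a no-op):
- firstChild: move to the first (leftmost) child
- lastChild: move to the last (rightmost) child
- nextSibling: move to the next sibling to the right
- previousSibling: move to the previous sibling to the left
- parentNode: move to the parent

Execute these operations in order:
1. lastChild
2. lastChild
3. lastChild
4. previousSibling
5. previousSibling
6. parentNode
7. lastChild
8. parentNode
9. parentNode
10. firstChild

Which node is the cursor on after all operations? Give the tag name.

After 1 (lastChild): h1
After 2 (lastChild): meta
After 3 (lastChild): meta (no-op, stayed)
After 4 (previousSibling): table
After 5 (previousSibling): table (no-op, stayed)
After 6 (parentNode): h1
After 7 (lastChild): meta
After 8 (parentNode): h1
After 9 (parentNode): th
After 10 (firstChild): title

Answer: title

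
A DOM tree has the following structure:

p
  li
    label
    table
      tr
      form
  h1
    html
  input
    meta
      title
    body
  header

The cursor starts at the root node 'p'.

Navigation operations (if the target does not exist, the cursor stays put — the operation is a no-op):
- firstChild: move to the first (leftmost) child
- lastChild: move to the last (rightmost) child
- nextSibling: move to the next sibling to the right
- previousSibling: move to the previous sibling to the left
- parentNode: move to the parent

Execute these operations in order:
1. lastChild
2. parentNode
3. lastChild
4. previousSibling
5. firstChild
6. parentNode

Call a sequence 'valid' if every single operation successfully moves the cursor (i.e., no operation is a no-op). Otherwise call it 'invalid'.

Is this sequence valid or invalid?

Answer: valid

Derivation:
After 1 (lastChild): header
After 2 (parentNode): p
After 3 (lastChild): header
After 4 (previousSibling): input
After 5 (firstChild): meta
After 6 (parentNode): input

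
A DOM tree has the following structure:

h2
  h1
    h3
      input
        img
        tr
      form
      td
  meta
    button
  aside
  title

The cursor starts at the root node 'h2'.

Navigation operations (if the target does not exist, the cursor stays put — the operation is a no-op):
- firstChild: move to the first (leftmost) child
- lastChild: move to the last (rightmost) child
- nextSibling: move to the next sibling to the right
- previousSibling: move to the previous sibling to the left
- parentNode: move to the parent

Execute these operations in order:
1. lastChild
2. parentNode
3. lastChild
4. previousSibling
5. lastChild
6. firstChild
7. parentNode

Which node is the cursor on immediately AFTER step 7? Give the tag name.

Answer: h2

Derivation:
After 1 (lastChild): title
After 2 (parentNode): h2
After 3 (lastChild): title
After 4 (previousSibling): aside
After 5 (lastChild): aside (no-op, stayed)
After 6 (firstChild): aside (no-op, stayed)
After 7 (parentNode): h2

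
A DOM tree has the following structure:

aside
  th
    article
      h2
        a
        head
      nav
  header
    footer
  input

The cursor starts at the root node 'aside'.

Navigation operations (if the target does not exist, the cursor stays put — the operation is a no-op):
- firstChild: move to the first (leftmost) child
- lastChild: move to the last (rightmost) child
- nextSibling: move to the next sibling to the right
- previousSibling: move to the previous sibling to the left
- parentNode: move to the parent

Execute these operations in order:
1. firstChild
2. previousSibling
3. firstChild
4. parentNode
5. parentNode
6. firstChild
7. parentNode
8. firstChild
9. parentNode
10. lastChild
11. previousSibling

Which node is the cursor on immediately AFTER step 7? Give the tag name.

After 1 (firstChild): th
After 2 (previousSibling): th (no-op, stayed)
After 3 (firstChild): article
After 4 (parentNode): th
After 5 (parentNode): aside
After 6 (firstChild): th
After 7 (parentNode): aside

Answer: aside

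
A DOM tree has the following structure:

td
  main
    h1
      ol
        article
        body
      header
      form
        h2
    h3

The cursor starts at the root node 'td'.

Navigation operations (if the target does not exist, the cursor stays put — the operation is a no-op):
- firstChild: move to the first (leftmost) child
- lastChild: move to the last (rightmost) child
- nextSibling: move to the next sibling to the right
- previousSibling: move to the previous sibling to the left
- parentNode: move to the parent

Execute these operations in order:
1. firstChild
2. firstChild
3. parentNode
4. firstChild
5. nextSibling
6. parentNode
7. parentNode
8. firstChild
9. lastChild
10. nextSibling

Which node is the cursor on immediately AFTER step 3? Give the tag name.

After 1 (firstChild): main
After 2 (firstChild): h1
After 3 (parentNode): main

Answer: main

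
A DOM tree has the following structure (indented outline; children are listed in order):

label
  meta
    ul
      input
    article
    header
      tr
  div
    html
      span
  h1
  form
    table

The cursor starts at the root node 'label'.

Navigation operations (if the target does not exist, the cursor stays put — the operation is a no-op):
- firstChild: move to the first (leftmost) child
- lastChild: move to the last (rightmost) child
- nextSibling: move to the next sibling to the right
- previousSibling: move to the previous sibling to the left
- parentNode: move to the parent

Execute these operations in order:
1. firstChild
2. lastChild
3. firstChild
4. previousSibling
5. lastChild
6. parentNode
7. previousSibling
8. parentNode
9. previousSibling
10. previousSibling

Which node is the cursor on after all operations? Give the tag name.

Answer: meta

Derivation:
After 1 (firstChild): meta
After 2 (lastChild): header
After 3 (firstChild): tr
After 4 (previousSibling): tr (no-op, stayed)
After 5 (lastChild): tr (no-op, stayed)
After 6 (parentNode): header
After 7 (previousSibling): article
After 8 (parentNode): meta
After 9 (previousSibling): meta (no-op, stayed)
After 10 (previousSibling): meta (no-op, stayed)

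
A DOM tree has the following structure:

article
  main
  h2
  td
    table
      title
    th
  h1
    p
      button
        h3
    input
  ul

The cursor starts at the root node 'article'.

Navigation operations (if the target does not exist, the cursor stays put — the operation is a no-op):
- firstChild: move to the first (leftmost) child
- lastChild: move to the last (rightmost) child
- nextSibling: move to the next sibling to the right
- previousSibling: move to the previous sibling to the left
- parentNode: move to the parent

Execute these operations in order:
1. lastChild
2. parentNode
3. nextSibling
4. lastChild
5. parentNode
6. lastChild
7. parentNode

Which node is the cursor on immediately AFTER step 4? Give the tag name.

Answer: ul

Derivation:
After 1 (lastChild): ul
After 2 (parentNode): article
After 3 (nextSibling): article (no-op, stayed)
After 4 (lastChild): ul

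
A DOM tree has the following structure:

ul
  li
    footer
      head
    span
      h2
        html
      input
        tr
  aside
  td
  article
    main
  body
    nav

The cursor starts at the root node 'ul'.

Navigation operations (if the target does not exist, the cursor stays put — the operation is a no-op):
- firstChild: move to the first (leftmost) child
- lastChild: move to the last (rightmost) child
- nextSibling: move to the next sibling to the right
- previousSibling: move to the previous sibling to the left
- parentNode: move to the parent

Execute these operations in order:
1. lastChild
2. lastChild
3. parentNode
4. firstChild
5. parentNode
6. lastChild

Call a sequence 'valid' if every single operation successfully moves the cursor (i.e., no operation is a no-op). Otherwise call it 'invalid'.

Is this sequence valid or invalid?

Answer: valid

Derivation:
After 1 (lastChild): body
After 2 (lastChild): nav
After 3 (parentNode): body
After 4 (firstChild): nav
After 5 (parentNode): body
After 6 (lastChild): nav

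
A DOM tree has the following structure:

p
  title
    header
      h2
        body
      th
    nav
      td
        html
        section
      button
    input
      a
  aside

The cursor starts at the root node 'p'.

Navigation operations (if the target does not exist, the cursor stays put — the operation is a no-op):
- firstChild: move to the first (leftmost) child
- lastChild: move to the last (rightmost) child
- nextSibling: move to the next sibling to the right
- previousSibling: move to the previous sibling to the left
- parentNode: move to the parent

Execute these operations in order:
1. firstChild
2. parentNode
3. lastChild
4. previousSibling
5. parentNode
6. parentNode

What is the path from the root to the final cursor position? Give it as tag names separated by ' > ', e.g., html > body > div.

Answer: p

Derivation:
After 1 (firstChild): title
After 2 (parentNode): p
After 3 (lastChild): aside
After 4 (previousSibling): title
After 5 (parentNode): p
After 6 (parentNode): p (no-op, stayed)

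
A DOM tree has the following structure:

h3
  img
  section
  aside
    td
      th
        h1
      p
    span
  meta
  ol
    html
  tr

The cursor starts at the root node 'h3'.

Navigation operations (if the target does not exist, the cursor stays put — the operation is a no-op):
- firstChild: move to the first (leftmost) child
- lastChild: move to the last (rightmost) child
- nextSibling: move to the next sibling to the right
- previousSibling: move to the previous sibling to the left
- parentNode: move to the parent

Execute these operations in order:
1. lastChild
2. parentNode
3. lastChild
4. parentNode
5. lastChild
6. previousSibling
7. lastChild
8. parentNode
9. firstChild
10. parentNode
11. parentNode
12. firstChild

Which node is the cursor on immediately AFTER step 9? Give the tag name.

Answer: html

Derivation:
After 1 (lastChild): tr
After 2 (parentNode): h3
After 3 (lastChild): tr
After 4 (parentNode): h3
After 5 (lastChild): tr
After 6 (previousSibling): ol
After 7 (lastChild): html
After 8 (parentNode): ol
After 9 (firstChild): html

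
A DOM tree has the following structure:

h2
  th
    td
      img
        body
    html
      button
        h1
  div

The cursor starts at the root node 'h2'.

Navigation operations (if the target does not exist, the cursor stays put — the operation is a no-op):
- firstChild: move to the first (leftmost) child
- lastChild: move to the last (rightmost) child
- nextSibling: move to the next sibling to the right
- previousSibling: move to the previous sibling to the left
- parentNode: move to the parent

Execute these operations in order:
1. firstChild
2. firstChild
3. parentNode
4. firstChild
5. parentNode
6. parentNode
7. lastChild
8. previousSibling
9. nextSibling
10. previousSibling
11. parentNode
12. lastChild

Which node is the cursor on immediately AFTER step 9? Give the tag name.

After 1 (firstChild): th
After 2 (firstChild): td
After 3 (parentNode): th
After 4 (firstChild): td
After 5 (parentNode): th
After 6 (parentNode): h2
After 7 (lastChild): div
After 8 (previousSibling): th
After 9 (nextSibling): div

Answer: div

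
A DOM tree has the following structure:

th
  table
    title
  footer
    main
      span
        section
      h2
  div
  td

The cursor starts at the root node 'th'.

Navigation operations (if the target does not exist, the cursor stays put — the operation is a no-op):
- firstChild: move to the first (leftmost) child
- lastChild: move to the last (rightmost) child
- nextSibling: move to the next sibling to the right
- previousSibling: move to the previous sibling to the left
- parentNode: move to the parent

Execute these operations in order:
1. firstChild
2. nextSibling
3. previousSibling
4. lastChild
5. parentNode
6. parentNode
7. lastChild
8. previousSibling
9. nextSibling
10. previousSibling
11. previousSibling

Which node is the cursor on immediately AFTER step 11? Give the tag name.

Answer: footer

Derivation:
After 1 (firstChild): table
After 2 (nextSibling): footer
After 3 (previousSibling): table
After 4 (lastChild): title
After 5 (parentNode): table
After 6 (parentNode): th
After 7 (lastChild): td
After 8 (previousSibling): div
After 9 (nextSibling): td
After 10 (previousSibling): div
After 11 (previousSibling): footer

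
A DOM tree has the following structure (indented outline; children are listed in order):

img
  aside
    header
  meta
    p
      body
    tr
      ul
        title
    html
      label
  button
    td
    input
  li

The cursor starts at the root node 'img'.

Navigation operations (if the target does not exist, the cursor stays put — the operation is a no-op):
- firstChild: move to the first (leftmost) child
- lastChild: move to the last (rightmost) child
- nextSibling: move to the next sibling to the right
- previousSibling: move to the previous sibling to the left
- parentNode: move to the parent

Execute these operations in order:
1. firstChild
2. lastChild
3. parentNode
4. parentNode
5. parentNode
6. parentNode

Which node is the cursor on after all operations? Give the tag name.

After 1 (firstChild): aside
After 2 (lastChild): header
After 3 (parentNode): aside
After 4 (parentNode): img
After 5 (parentNode): img (no-op, stayed)
After 6 (parentNode): img (no-op, stayed)

Answer: img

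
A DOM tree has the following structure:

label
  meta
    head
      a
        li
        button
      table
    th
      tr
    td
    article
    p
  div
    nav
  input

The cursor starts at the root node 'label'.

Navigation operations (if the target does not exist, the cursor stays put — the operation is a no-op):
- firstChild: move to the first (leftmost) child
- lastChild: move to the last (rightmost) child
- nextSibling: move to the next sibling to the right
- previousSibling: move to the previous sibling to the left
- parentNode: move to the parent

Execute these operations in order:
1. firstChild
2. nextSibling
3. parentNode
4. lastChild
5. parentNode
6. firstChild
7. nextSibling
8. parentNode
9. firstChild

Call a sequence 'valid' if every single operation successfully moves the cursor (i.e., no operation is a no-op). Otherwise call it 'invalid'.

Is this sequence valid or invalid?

Answer: valid

Derivation:
After 1 (firstChild): meta
After 2 (nextSibling): div
After 3 (parentNode): label
After 4 (lastChild): input
After 5 (parentNode): label
After 6 (firstChild): meta
After 7 (nextSibling): div
After 8 (parentNode): label
After 9 (firstChild): meta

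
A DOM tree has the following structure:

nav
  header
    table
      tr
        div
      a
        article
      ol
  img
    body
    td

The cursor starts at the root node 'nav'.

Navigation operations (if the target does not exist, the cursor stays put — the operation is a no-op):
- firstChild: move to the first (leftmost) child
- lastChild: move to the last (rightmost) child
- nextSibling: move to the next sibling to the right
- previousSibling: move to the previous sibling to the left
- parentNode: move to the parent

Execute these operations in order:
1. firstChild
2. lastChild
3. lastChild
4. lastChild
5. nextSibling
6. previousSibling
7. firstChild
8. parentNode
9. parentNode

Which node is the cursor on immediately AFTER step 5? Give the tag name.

After 1 (firstChild): header
After 2 (lastChild): table
After 3 (lastChild): ol
After 4 (lastChild): ol (no-op, stayed)
After 5 (nextSibling): ol (no-op, stayed)

Answer: ol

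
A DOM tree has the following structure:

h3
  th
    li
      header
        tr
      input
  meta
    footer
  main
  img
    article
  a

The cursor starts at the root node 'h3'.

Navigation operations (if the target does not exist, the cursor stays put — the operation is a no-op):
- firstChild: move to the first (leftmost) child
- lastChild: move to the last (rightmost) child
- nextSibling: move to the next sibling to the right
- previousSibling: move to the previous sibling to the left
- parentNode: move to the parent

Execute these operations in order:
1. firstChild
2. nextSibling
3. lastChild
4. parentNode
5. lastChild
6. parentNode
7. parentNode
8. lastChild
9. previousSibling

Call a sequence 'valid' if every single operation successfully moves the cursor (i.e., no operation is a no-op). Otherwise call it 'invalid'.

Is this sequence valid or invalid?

Answer: valid

Derivation:
After 1 (firstChild): th
After 2 (nextSibling): meta
After 3 (lastChild): footer
After 4 (parentNode): meta
After 5 (lastChild): footer
After 6 (parentNode): meta
After 7 (parentNode): h3
After 8 (lastChild): a
After 9 (previousSibling): img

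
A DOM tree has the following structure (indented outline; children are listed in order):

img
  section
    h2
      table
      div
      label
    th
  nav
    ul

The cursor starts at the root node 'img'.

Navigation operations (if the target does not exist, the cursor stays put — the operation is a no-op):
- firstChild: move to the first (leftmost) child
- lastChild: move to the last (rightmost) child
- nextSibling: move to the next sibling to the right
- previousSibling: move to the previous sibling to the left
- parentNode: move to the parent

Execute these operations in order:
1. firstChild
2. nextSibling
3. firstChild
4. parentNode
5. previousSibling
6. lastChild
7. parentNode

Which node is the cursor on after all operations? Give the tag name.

Answer: section

Derivation:
After 1 (firstChild): section
After 2 (nextSibling): nav
After 3 (firstChild): ul
After 4 (parentNode): nav
After 5 (previousSibling): section
After 6 (lastChild): th
After 7 (parentNode): section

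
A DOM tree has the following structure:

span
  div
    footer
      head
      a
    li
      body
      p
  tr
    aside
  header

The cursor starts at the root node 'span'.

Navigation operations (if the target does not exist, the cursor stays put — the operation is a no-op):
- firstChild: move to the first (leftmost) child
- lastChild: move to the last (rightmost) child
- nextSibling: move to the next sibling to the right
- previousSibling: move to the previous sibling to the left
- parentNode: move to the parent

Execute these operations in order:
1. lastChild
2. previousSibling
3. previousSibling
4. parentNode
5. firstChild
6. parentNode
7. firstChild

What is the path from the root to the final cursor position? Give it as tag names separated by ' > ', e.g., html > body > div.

After 1 (lastChild): header
After 2 (previousSibling): tr
After 3 (previousSibling): div
After 4 (parentNode): span
After 5 (firstChild): div
After 6 (parentNode): span
After 7 (firstChild): div

Answer: span > div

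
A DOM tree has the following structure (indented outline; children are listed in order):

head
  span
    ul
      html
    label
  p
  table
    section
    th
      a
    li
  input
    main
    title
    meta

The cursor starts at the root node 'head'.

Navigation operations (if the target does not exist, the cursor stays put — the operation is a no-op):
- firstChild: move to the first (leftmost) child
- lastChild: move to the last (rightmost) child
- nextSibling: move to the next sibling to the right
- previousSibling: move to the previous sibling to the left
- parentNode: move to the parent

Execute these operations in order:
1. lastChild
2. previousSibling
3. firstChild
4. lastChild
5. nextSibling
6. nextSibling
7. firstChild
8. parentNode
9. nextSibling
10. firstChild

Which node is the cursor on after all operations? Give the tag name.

Answer: main

Derivation:
After 1 (lastChild): input
After 2 (previousSibling): table
After 3 (firstChild): section
After 4 (lastChild): section (no-op, stayed)
After 5 (nextSibling): th
After 6 (nextSibling): li
After 7 (firstChild): li (no-op, stayed)
After 8 (parentNode): table
After 9 (nextSibling): input
After 10 (firstChild): main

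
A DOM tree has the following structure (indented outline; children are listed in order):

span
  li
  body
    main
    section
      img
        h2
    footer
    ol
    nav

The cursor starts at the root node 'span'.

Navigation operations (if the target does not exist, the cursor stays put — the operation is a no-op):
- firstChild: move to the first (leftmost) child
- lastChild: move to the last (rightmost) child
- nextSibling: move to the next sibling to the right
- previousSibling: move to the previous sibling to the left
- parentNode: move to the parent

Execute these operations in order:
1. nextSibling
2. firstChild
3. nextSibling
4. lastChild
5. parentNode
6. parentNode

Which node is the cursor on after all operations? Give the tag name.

Answer: span

Derivation:
After 1 (nextSibling): span (no-op, stayed)
After 2 (firstChild): li
After 3 (nextSibling): body
After 4 (lastChild): nav
After 5 (parentNode): body
After 6 (parentNode): span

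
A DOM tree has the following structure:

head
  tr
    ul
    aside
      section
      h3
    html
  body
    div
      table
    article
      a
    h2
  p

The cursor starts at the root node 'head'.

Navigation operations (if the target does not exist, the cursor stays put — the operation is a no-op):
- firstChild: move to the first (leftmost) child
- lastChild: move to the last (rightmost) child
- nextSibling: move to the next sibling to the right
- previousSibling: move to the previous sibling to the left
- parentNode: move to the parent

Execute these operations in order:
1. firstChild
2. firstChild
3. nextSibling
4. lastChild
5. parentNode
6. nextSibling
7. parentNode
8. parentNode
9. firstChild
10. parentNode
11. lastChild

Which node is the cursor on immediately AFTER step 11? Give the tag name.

Answer: p

Derivation:
After 1 (firstChild): tr
After 2 (firstChild): ul
After 3 (nextSibling): aside
After 4 (lastChild): h3
After 5 (parentNode): aside
After 6 (nextSibling): html
After 7 (parentNode): tr
After 8 (parentNode): head
After 9 (firstChild): tr
After 10 (parentNode): head
After 11 (lastChild): p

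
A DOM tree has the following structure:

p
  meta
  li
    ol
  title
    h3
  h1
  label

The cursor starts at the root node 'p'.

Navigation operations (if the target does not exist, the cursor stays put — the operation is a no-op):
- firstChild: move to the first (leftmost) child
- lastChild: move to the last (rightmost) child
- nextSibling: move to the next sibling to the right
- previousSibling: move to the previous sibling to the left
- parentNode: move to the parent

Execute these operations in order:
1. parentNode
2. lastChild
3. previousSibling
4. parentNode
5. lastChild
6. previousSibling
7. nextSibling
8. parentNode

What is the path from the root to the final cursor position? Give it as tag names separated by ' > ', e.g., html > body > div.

After 1 (parentNode): p (no-op, stayed)
After 2 (lastChild): label
After 3 (previousSibling): h1
After 4 (parentNode): p
After 5 (lastChild): label
After 6 (previousSibling): h1
After 7 (nextSibling): label
After 8 (parentNode): p

Answer: p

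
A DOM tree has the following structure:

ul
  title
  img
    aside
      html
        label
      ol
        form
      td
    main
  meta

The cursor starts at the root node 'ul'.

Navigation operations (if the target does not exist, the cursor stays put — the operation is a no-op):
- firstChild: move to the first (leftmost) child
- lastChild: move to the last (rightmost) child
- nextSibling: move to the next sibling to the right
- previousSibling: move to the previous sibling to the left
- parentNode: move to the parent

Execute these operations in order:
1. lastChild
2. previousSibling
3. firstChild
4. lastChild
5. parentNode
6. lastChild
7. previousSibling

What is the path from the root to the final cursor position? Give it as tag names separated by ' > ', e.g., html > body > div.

Answer: ul > img > aside > ol

Derivation:
After 1 (lastChild): meta
After 2 (previousSibling): img
After 3 (firstChild): aside
After 4 (lastChild): td
After 5 (parentNode): aside
After 6 (lastChild): td
After 7 (previousSibling): ol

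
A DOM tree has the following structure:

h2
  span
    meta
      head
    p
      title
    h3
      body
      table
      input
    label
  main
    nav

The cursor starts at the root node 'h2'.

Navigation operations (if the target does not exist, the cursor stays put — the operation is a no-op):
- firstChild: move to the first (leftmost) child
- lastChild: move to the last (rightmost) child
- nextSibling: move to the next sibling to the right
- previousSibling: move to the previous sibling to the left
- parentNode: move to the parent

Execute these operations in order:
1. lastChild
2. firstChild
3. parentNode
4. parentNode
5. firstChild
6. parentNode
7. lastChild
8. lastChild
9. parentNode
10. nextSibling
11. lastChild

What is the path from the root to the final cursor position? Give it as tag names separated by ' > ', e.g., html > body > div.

Answer: h2 > main > nav

Derivation:
After 1 (lastChild): main
After 2 (firstChild): nav
After 3 (parentNode): main
After 4 (parentNode): h2
After 5 (firstChild): span
After 6 (parentNode): h2
After 7 (lastChild): main
After 8 (lastChild): nav
After 9 (parentNode): main
After 10 (nextSibling): main (no-op, stayed)
After 11 (lastChild): nav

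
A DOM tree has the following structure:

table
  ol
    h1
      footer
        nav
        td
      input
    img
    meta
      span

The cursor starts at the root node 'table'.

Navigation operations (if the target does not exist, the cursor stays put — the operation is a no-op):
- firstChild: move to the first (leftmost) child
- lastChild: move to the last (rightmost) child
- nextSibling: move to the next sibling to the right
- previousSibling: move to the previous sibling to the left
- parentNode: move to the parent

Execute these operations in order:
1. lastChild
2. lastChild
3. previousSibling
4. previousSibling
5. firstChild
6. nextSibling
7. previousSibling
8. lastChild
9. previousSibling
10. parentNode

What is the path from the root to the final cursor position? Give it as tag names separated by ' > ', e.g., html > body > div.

Answer: table > ol > h1 > footer

Derivation:
After 1 (lastChild): ol
After 2 (lastChild): meta
After 3 (previousSibling): img
After 4 (previousSibling): h1
After 5 (firstChild): footer
After 6 (nextSibling): input
After 7 (previousSibling): footer
After 8 (lastChild): td
After 9 (previousSibling): nav
After 10 (parentNode): footer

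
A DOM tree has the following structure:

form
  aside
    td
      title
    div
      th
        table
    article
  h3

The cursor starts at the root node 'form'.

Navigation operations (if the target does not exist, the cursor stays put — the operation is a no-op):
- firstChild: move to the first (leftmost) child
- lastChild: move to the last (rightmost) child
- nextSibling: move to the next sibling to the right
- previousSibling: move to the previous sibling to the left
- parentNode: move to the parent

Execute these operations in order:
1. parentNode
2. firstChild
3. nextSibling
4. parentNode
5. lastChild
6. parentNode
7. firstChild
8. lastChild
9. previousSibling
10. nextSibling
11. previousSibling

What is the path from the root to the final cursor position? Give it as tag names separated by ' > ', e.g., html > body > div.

After 1 (parentNode): form (no-op, stayed)
After 2 (firstChild): aside
After 3 (nextSibling): h3
After 4 (parentNode): form
After 5 (lastChild): h3
After 6 (parentNode): form
After 7 (firstChild): aside
After 8 (lastChild): article
After 9 (previousSibling): div
After 10 (nextSibling): article
After 11 (previousSibling): div

Answer: form > aside > div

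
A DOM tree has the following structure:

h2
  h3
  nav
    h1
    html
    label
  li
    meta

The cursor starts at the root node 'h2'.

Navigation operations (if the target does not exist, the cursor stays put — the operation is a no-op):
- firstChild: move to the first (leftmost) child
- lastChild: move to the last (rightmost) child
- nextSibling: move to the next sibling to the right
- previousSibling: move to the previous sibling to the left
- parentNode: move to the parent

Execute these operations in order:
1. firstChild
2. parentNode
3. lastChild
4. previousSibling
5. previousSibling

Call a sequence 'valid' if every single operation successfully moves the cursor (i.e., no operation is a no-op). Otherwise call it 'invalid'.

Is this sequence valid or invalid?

Answer: valid

Derivation:
After 1 (firstChild): h3
After 2 (parentNode): h2
After 3 (lastChild): li
After 4 (previousSibling): nav
After 5 (previousSibling): h3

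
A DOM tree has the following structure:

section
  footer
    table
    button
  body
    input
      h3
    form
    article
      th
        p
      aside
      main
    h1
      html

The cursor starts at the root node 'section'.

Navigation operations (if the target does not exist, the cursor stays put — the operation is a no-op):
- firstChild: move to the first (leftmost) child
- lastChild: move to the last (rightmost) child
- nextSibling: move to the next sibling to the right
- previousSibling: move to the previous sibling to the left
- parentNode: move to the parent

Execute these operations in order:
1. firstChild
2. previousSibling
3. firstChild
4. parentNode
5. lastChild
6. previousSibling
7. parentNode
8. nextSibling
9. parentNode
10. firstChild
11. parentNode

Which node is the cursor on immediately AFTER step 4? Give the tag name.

After 1 (firstChild): footer
After 2 (previousSibling): footer (no-op, stayed)
After 3 (firstChild): table
After 4 (parentNode): footer

Answer: footer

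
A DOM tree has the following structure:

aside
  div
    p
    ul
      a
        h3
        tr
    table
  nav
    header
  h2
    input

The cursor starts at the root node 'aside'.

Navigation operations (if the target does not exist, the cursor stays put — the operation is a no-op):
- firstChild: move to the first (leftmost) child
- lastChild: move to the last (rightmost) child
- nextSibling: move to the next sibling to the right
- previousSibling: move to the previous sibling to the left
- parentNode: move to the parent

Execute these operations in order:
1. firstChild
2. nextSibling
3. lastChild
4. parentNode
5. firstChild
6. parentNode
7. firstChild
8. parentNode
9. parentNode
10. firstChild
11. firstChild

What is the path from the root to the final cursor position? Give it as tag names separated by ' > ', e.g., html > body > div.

Answer: aside > div > p

Derivation:
After 1 (firstChild): div
After 2 (nextSibling): nav
After 3 (lastChild): header
After 4 (parentNode): nav
After 5 (firstChild): header
After 6 (parentNode): nav
After 7 (firstChild): header
After 8 (parentNode): nav
After 9 (parentNode): aside
After 10 (firstChild): div
After 11 (firstChild): p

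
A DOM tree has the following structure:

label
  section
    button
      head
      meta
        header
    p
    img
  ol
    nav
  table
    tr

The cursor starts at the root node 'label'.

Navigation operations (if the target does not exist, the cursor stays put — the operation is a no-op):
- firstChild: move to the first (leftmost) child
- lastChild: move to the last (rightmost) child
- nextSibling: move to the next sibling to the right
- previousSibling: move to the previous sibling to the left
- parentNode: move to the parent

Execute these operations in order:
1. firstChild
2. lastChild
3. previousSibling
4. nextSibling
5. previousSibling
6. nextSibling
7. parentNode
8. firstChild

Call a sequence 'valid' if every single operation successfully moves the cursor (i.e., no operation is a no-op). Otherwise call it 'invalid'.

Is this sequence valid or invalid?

After 1 (firstChild): section
After 2 (lastChild): img
After 3 (previousSibling): p
After 4 (nextSibling): img
After 5 (previousSibling): p
After 6 (nextSibling): img
After 7 (parentNode): section
After 8 (firstChild): button

Answer: valid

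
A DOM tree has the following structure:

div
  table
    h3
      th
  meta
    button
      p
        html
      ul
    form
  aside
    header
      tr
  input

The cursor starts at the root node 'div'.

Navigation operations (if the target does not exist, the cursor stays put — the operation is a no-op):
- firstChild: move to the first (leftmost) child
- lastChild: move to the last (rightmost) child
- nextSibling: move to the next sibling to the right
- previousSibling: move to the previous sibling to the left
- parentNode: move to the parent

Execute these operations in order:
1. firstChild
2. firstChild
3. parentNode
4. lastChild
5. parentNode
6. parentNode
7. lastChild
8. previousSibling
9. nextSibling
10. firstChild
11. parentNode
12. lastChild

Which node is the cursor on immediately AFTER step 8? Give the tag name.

Answer: aside

Derivation:
After 1 (firstChild): table
After 2 (firstChild): h3
After 3 (parentNode): table
After 4 (lastChild): h3
After 5 (parentNode): table
After 6 (parentNode): div
After 7 (lastChild): input
After 8 (previousSibling): aside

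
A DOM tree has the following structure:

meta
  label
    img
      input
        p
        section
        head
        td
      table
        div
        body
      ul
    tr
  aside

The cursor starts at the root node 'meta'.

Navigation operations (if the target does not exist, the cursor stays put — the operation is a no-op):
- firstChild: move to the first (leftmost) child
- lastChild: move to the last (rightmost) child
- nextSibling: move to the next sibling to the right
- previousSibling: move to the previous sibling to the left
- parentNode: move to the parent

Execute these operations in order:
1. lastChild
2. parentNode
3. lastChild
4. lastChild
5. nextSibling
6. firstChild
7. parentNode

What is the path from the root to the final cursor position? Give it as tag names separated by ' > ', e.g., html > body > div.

Answer: meta

Derivation:
After 1 (lastChild): aside
After 2 (parentNode): meta
After 3 (lastChild): aside
After 4 (lastChild): aside (no-op, stayed)
After 5 (nextSibling): aside (no-op, stayed)
After 6 (firstChild): aside (no-op, stayed)
After 7 (parentNode): meta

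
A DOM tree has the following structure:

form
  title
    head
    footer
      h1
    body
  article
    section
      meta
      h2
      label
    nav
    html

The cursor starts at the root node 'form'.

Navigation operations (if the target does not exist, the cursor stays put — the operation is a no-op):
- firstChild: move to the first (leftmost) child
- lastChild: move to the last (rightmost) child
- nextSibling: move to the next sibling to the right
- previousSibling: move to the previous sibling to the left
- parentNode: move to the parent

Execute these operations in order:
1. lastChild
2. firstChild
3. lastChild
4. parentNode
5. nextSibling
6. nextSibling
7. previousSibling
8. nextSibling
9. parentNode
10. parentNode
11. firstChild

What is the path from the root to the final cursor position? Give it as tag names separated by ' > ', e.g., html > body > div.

After 1 (lastChild): article
After 2 (firstChild): section
After 3 (lastChild): label
After 4 (parentNode): section
After 5 (nextSibling): nav
After 6 (nextSibling): html
After 7 (previousSibling): nav
After 8 (nextSibling): html
After 9 (parentNode): article
After 10 (parentNode): form
After 11 (firstChild): title

Answer: form > title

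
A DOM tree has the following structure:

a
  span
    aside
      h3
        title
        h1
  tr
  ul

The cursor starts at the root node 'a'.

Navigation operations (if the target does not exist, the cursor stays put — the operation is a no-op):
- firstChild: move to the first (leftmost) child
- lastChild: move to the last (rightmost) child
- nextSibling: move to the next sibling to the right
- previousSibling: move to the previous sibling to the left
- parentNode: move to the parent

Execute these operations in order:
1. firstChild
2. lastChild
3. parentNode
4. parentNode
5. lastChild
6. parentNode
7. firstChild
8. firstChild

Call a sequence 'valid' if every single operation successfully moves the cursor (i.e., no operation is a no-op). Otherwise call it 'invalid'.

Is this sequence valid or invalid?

Answer: valid

Derivation:
After 1 (firstChild): span
After 2 (lastChild): aside
After 3 (parentNode): span
After 4 (parentNode): a
After 5 (lastChild): ul
After 6 (parentNode): a
After 7 (firstChild): span
After 8 (firstChild): aside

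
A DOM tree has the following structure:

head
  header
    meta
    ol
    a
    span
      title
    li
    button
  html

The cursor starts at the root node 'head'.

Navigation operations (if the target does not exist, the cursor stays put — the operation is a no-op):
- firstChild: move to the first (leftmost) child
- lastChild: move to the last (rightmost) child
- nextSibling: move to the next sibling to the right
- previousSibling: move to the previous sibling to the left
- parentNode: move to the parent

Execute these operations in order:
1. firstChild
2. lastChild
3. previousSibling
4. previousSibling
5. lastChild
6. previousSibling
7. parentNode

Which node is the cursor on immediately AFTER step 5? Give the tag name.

After 1 (firstChild): header
After 2 (lastChild): button
After 3 (previousSibling): li
After 4 (previousSibling): span
After 5 (lastChild): title

Answer: title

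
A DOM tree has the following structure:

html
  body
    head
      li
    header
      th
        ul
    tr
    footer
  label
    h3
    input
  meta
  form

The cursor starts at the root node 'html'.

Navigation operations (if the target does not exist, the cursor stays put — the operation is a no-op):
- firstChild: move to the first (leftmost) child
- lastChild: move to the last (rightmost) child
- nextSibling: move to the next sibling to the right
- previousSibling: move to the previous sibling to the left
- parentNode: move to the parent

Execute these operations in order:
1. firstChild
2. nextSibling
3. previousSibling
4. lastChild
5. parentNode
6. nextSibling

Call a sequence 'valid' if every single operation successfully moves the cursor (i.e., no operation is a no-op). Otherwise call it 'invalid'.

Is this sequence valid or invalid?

Answer: valid

Derivation:
After 1 (firstChild): body
After 2 (nextSibling): label
After 3 (previousSibling): body
After 4 (lastChild): footer
After 5 (parentNode): body
After 6 (nextSibling): label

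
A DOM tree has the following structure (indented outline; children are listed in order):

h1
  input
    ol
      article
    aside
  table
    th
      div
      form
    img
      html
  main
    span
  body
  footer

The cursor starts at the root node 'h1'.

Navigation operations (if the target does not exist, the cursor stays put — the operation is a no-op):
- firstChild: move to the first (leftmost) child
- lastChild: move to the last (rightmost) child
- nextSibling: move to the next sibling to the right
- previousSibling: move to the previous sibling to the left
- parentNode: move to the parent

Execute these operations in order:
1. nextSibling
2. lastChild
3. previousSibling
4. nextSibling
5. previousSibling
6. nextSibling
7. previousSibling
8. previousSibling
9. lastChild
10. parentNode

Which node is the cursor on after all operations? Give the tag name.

Answer: main

Derivation:
After 1 (nextSibling): h1 (no-op, stayed)
After 2 (lastChild): footer
After 3 (previousSibling): body
After 4 (nextSibling): footer
After 5 (previousSibling): body
After 6 (nextSibling): footer
After 7 (previousSibling): body
After 8 (previousSibling): main
After 9 (lastChild): span
After 10 (parentNode): main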